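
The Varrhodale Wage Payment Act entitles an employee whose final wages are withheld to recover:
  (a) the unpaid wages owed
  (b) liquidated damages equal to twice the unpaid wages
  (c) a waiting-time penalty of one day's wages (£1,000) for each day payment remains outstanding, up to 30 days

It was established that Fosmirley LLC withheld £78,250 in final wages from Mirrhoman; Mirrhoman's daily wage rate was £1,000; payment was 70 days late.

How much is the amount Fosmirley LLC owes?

Doubled: 2 × £78,250 = £156,500
Penalty days: min(70, 30) = 30
Waiting-time penalty: 30 × £1,000 = £30,000
Total award: £78,250 + £156,500 + £30,000 = £264,750

£264,750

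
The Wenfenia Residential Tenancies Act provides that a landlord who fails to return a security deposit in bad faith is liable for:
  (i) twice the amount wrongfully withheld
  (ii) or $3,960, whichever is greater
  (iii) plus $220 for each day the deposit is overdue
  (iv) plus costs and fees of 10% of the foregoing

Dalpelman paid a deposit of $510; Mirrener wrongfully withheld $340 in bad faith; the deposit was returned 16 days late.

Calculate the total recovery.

Doubled: 2 × $340 = $680
Minimum $3,960: $680 is below the minimum → $3,960
Late-return penalty: 16 × $220 = $3,520
Damages plus late penalty: $3,960 + $3,520 = $7,480
Costs and fees: 10% of $7,480 = $748
Total recovery: $7,480 + $748 = $8,228

$8,228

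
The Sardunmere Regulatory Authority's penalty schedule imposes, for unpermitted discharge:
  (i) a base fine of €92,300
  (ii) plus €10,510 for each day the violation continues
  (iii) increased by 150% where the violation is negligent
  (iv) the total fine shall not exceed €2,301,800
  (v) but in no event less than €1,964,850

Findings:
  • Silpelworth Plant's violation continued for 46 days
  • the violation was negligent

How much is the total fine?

Per-day component: 46 × €10,510 = €483,460
Base plus per-day: €92,300 + €483,460 = €575,760
Enhancement: 150% of €575,760 = €863,640
Enhanced fine: €575,760 + €863,640 = €1,439,400
Cap at €2,301,800: €1,439,400 is within the cap, no reduction.
Minimum €1,964,850: €1,439,400 is below the minimum → €1,964,850

€1,964,850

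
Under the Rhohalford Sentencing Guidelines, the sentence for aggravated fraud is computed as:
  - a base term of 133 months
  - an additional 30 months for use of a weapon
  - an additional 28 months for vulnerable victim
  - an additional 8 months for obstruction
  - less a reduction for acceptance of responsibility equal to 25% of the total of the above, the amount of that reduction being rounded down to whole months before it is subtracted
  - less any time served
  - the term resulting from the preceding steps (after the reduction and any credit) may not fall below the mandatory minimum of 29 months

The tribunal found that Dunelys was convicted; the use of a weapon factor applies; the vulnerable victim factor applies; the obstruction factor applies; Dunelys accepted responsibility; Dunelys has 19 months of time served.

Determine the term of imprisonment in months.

Use of a weapon enhancement: +30 months
Vulnerable victim enhancement: +28 months
Obstruction enhancement: +8 months
Adjusted term: 133 months + 30 months + 28 months + 8 months = 199 months
Acceptance of responsibility reduction: 25% of 199 months = 49 months (rounded down)
After reduction: 199 − 49 = 150 months
Less time served: 150 months − 19 months = 131 months
Minimum 29 months: 131 months meets the minimum, no increase.

131 months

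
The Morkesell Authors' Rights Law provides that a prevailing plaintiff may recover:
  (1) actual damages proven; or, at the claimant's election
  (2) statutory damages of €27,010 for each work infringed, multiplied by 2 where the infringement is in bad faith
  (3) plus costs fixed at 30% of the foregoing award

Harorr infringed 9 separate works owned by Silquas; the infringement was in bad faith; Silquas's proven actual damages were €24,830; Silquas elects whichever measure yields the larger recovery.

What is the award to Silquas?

Award: €632,034

Statutory damages: 9 × €27,010 = €243,090
Doubled: 2 × €243,090 = €486,180
Greater of actual damages (€24,830) or enhanced statutory damages (€486,180): €486,180
Costs: 30% of €486,180 = €145,854
Award plus costs: €486,180 + €145,854 = €632,034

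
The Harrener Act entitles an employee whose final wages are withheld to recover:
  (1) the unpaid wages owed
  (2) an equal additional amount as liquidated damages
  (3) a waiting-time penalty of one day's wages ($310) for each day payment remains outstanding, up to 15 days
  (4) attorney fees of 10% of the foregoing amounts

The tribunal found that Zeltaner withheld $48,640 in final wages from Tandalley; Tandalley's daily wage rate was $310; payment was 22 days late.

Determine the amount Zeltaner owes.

Total award: $112,123

Liquidated damages (equal amount): $48,640
Penalty days: min(22, 15) = 15
Waiting-time penalty: 15 × $310 = $4,650
Subtotal: $48,640 + $48,640 + $4,650 = $101,930
Attorney fees: 10% of $101,930 = $10,193
Total award: $101,930 + $10,193 = $112,123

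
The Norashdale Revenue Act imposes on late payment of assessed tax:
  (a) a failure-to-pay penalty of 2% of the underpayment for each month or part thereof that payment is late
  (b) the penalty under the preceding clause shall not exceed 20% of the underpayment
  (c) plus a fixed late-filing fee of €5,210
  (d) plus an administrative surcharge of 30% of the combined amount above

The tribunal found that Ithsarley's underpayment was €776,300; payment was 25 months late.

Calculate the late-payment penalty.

Accrued rate: 2% × 25 = 50%, capped at 20% → 20%
Failure-to-pay penalty: 20% of €776,300 = €155,260
Penalty before surcharge: €155,260 + €5,210 = €160,470
Administrative surcharge: 30% of €160,470 = €48,141
Total penalty: €160,470 + €48,141 = €208,611

€208,611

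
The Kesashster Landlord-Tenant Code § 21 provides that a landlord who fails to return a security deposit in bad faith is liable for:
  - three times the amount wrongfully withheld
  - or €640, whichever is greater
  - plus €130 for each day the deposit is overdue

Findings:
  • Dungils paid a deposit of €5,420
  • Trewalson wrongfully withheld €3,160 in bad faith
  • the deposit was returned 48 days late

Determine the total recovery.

Trebled: 3 × €3,160 = €9,480
Minimum €640: €9,480 meets the minimum, no increase.
Late-return penalty: 48 × €130 = €6,240
Damages plus late penalty: €9,480 + €6,240 = €15,720

€15,720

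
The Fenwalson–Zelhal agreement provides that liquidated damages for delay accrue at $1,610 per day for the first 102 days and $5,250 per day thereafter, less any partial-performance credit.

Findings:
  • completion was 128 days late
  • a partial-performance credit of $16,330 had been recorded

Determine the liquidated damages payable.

First 102 days: 102 × $1,610 = $164,220
Remaining days: (128 − 102) × $5,250 = $136,500
Accrued per-day damages: $164,220 + $136,500 = $300,720
Less partial-performance credit: $300,720 − $16,330 = $284,390

$284,390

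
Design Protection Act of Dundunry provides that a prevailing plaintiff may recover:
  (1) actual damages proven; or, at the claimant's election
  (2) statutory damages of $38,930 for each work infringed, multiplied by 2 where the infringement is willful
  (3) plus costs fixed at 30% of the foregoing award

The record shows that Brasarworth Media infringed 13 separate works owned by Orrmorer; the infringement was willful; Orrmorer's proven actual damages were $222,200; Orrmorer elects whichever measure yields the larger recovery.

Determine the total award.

Statutory damages: 13 × $38,930 = $506,090
Doubled: 2 × $506,090 = $1,012,180
Greater of actual damages ($222,200) or enhanced statutory damages ($1,012,180): $1,012,180
Costs: 30% of $1,012,180 = $303,654
Award plus costs: $1,012,180 + $303,654 = $1,315,834

$1,315,834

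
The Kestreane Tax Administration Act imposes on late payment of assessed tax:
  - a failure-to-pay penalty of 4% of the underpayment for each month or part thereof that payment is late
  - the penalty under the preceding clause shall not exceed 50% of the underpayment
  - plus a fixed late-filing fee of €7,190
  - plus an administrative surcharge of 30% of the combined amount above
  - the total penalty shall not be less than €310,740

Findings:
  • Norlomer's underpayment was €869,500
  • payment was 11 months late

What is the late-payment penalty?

Accrued rate: 4% × 11 = 44%, capped at 50% → 44%
Failure-to-pay penalty: 44% of €869,500 = €382,580
Penalty before surcharge: €382,580 + €7,190 = €389,770
Administrative surcharge: 30% of €389,770 = €116,931
Total penalty: €389,770 + €116,931 = €506,701
Minimum €310,740: €506,701 meets the minimum, no increase.

€506,701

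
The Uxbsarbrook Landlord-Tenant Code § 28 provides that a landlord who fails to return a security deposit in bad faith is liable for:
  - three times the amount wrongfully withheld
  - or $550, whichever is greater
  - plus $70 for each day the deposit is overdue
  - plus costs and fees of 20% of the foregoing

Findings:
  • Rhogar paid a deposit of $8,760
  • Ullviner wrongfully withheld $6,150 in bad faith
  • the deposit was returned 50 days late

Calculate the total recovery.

$26,340

Trebled: 3 × $6,150 = $18,450
Minimum $550: $18,450 meets the minimum, no increase.
Late-return penalty: 50 × $70 = $3,500
Damages plus late penalty: $18,450 + $3,500 = $21,950
Costs and fees: 20% of $21,950 = $4,390
Total recovery: $21,950 + $4,390 = $26,340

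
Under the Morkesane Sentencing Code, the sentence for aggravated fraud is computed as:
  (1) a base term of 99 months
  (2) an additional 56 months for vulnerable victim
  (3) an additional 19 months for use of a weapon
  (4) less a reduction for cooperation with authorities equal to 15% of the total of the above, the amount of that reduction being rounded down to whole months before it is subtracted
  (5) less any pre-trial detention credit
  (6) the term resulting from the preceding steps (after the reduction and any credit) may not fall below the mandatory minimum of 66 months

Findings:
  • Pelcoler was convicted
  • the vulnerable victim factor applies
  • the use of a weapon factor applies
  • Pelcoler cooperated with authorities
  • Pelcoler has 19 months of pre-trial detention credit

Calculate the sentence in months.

129 months

Vulnerable victim enhancement: +56 months
Use of a weapon enhancement: +19 months
Adjusted term: 99 months + 56 months + 19 months = 174 months
Cooperation with authorities reduction: 15% of 174 months = 26 months (rounded down)
After reduction: 174 − 26 = 148 months
Less pre-trial detention credit: 148 months − 19 months = 129 months
Minimum 66 months: 129 months meets the minimum, no increase.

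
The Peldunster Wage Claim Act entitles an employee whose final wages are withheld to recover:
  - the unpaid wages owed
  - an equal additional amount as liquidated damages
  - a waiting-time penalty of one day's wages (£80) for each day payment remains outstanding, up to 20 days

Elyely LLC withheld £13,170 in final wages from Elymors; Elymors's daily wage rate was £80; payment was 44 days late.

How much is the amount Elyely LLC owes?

Liquidated damages (equal amount): £13,170
Penalty days: min(44, 20) = 20
Waiting-time penalty: 20 × £80 = £1,600
Total award: £13,170 + £13,170 + £1,600 = £27,940

£27,940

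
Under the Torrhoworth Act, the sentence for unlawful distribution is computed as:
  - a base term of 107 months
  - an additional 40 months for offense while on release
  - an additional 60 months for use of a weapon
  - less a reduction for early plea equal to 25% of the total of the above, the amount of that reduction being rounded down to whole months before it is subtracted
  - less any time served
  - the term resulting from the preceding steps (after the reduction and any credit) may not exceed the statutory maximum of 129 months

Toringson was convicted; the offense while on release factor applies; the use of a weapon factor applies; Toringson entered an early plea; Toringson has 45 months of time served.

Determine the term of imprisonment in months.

111 months

Offense while on release enhancement: +40 months
Use of a weapon enhancement: +60 months
Adjusted term: 107 months + 40 months + 60 months = 207 months
Early plea reduction: 25% of 207 months = 51 months (rounded down)
After reduction: 207 − 51 = 156 months
Less time served: 156 months − 45 months = 111 months
Cap at 129 months: 111 months is within the cap, no reduction.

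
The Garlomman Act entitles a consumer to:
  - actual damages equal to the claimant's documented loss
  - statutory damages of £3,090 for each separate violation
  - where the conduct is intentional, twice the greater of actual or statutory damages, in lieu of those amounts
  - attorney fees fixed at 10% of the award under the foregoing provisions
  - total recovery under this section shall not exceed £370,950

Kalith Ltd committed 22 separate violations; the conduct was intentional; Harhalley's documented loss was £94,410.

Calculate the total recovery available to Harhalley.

Total recovery: £207,702

Statutory damages: 22 × £3,090 = £67,980
Greater of actual damages (£94,410) or statutory damages (£67,980): £94,410
Doubled: 2 × £94,410 = £188,820
Attorney fees: 10% of £188,820 = £18,882
Total before cap: £188,820 + £18,882 = £207,702
Cap at £370,950: £207,702 is within the cap, no reduction.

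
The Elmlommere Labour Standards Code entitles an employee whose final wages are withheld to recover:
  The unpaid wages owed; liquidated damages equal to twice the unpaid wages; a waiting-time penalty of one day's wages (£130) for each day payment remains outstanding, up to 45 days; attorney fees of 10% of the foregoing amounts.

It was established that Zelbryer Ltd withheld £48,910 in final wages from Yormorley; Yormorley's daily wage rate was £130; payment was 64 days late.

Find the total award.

£167,838

Doubled: 2 × £48,910 = £97,820
Penalty days: min(64, 45) = 45
Waiting-time penalty: 45 × £130 = £5,850
Subtotal: £48,910 + £97,820 + £5,850 = £152,580
Attorney fees: 10% of £152,580 = £15,258
Total award: £152,580 + £15,258 = £167,838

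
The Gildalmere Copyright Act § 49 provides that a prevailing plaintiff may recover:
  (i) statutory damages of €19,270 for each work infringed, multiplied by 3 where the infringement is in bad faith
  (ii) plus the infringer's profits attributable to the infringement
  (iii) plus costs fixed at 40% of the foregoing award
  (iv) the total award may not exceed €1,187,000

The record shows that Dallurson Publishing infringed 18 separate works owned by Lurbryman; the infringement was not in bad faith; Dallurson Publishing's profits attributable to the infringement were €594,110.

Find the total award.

Statutory damages: 18 × €19,270 = €346,860
Infringement not in bad faith: no ×3 enhancement.
Combined award: €346,860 + €594,110 = €940,970
Costs: 40% of €940,970 = €376,388
Award plus costs: €940,970 + €376,388 = €1,317,358
Cap at €1,187,000: €1,317,358 exceeds the cap → €1,187,000

Award: €1,187,000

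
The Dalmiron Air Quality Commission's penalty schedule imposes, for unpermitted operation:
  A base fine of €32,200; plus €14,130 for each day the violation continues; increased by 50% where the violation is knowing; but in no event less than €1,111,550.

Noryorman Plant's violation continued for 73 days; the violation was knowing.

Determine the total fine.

€1,595,535

Per-day component: 73 × €14,130 = €1,031,490
Base plus per-day: €32,200 + €1,031,490 = €1,063,690
Enhancement: 50% of €1,063,690 = €531,845
Enhanced fine: €1,063,690 + €531,845 = €1,595,535
Minimum €1,111,550: €1,595,535 meets the minimum, no increase.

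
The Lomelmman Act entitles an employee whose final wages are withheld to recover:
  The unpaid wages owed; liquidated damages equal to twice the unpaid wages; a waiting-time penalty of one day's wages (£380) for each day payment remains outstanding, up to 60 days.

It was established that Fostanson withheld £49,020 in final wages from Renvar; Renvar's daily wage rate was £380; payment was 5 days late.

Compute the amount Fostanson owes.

Total award: £148,960

Doubled: 2 × £49,020 = £98,040
Penalty days: min(5, 60) = 5
Waiting-time penalty: 5 × £380 = £1,900
Total award: £49,020 + £98,040 + £1,900 = £148,960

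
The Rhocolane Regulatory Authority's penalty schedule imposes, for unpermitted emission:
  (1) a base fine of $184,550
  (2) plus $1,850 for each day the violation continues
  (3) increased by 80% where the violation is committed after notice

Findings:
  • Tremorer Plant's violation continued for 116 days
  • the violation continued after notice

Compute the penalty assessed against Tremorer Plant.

Per-day component: 116 × $1,850 = $214,600
Base plus per-day: $184,550 + $214,600 = $399,150
Enhancement: 80% of $399,150 = $319,320
Enhanced fine: $399,150 + $319,320 = $718,470

Civil penalty: $718,470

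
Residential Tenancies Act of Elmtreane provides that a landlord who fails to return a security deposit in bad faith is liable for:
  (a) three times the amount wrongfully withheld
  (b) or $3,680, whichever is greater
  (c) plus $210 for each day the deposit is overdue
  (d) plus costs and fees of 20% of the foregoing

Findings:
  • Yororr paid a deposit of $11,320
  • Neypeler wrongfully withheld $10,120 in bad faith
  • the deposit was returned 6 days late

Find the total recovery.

$37,944

Trebled: 3 × $10,120 = $30,360
Minimum $3,680: $30,360 meets the minimum, no increase.
Late-return penalty: 6 × $210 = $1,260
Damages plus late penalty: $30,360 + $1,260 = $31,620
Costs and fees: 20% of $31,620 = $6,324
Total recovery: $31,620 + $6,324 = $37,944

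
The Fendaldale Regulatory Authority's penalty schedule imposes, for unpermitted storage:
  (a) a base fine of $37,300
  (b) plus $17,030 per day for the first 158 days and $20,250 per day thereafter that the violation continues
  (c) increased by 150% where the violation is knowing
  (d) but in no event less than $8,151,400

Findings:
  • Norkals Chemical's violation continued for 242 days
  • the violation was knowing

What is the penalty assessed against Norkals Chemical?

First 158 days: 158 × $17,030 = $2,690,740
Remaining days: (242 − 158) × $20,250 = $1,701,000
Per-day component: $2,690,740 + $1,701,000 = $4,391,740
Base plus per-day: $37,300 + $4,391,740 = $4,429,040
Enhancement: 150% of $4,429,040 = $6,643,560
Enhanced fine: $4,429,040 + $6,643,560 = $11,072,600
Minimum $8,151,400: $11,072,600 meets the minimum, no increase.

$11,072,600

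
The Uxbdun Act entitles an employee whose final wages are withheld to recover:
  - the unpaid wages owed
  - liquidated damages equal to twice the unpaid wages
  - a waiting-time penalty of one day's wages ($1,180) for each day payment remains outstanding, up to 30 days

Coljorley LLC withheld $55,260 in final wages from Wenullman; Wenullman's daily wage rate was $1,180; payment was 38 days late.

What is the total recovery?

$201,180

Doubled: 2 × $55,260 = $110,520
Penalty days: min(38, 30) = 30
Waiting-time penalty: 30 × $1,180 = $35,400
Total award: $55,260 + $110,520 + $35,400 = $201,180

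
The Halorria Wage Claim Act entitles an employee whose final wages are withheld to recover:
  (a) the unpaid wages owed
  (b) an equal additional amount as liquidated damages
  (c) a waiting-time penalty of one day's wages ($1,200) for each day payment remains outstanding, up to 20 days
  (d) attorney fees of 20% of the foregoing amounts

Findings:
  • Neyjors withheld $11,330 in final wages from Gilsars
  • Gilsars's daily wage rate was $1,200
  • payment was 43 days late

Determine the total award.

$55,992

Liquidated damages (equal amount): $11,330
Penalty days: min(43, 20) = 20
Waiting-time penalty: 20 × $1,200 = $24,000
Subtotal: $11,330 + $11,330 + $24,000 = $46,660
Attorney fees: 20% of $46,660 = $9,332
Total award: $46,660 + $9,332 = $55,992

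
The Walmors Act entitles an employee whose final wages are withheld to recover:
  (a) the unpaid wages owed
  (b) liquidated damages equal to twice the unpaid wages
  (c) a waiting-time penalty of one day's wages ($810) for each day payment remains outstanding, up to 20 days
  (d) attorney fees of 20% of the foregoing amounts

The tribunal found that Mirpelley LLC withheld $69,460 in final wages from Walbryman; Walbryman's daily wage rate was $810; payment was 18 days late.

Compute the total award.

$267,552

Doubled: 2 × $69,460 = $138,920
Penalty days: min(18, 20) = 18
Waiting-time penalty: 18 × $810 = $14,580
Subtotal: $69,460 + $138,920 + $14,580 = $222,960
Attorney fees: 20% of $222,960 = $44,592
Total award: $222,960 + $44,592 = $267,552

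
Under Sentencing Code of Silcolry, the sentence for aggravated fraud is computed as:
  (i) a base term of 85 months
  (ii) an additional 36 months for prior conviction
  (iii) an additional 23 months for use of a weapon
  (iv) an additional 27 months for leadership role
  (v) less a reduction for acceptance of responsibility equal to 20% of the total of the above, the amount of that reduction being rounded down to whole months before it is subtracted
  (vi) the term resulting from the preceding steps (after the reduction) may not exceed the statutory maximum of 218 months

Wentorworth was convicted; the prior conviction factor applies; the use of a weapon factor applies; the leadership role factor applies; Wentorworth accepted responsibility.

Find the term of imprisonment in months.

137 months

Prior conviction enhancement: +36 months
Use of a weapon enhancement: +23 months
Leadership role enhancement: +27 months
Adjusted term: 85 months + 36 months + 23 months + 27 months = 171 months
Acceptance of responsibility reduction: 20% of 171 months = 34 months (rounded down)
After reduction: 171 − 34 = 137 months
Cap at 218 months: 137 months is within the cap, no reduction.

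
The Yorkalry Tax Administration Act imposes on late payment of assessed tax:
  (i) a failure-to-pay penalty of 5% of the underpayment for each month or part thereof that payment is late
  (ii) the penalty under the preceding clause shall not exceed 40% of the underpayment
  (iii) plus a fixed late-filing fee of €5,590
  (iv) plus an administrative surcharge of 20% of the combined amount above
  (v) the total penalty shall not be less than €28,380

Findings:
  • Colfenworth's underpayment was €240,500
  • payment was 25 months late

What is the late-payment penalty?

€122,148

Accrued rate: 5% × 25 = 125%, capped at 40% → 40%
Failure-to-pay penalty: 40% of €240,500 = €96,200
Penalty before surcharge: €96,200 + €5,590 = €101,790
Administrative surcharge: 20% of €101,790 = €20,358
Total penalty: €101,790 + €20,358 = €122,148
Minimum €28,380: €122,148 meets the minimum, no increase.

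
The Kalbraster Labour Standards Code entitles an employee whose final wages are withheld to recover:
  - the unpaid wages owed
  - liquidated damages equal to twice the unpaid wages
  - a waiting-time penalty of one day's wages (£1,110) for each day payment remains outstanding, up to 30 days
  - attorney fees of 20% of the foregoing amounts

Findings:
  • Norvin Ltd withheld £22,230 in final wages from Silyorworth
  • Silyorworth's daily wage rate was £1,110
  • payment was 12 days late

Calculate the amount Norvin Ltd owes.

£96,012

Doubled: 2 × £22,230 = £44,460
Penalty days: min(12, 30) = 12
Waiting-time penalty: 12 × £1,110 = £13,320
Subtotal: £22,230 + £44,460 + £13,320 = £80,010
Attorney fees: 20% of £80,010 = £16,002
Total award: £80,010 + £16,002 = £96,012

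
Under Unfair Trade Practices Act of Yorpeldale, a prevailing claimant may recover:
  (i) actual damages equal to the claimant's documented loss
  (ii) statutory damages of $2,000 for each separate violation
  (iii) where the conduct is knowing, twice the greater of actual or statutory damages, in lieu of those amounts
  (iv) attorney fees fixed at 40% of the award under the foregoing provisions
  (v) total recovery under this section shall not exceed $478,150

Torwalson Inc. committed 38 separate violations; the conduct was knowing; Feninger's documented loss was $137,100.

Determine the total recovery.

$383,880

Statutory damages: 38 × $2,000 = $76,000
Greater of actual damages ($137,100) or statutory damages ($76,000): $137,100
Doubled: 2 × $137,100 = $274,200
Attorney fees: 40% of $274,200 = $109,680
Total before cap: $274,200 + $109,680 = $383,880
Cap at $478,150: $383,880 is within the cap, no reduction.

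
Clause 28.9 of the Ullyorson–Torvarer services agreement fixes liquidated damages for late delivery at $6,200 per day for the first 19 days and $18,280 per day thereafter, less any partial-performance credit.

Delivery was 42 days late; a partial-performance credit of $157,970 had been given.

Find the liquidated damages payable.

First 19 days: 19 × $6,200 = $117,800
Remaining days: (42 − 19) × $18,280 = $420,440
Accrued per-day damages: $117,800 + $420,440 = $538,240
Less partial-performance credit: $538,240 − $157,970 = $380,270

$380,270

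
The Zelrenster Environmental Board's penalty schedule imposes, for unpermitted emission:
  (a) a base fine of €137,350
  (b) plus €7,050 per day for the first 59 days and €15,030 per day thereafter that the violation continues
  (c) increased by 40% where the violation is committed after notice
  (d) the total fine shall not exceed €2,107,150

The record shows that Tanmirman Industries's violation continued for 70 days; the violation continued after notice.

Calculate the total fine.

First 59 days: 59 × €7,050 = €415,950
Remaining days: (70 − 59) × €15,030 = €165,330
Per-day component: €415,950 + €165,330 = €581,280
Base plus per-day: €137,350 + €581,280 = €718,630
Enhancement: 40% of €718,630 = €287,452
Enhanced fine: €718,630 + €287,452 = €1,006,082
Cap at €2,107,150: €1,006,082 is within the cap, no reduction.

Civil penalty: €1,006,082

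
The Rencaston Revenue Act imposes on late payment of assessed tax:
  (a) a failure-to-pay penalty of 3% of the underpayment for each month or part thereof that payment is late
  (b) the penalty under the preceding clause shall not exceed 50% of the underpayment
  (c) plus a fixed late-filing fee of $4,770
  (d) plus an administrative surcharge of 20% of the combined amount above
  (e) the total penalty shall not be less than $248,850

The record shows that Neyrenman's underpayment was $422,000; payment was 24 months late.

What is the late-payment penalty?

Accrued rate: 3% × 24 = 72%, capped at 50% → 50%
Failure-to-pay penalty: 50% of $422,000 = $211,000
Penalty before surcharge: $211,000 + $4,770 = $215,770
Administrative surcharge: 20% of $215,770 = $43,154
Total penalty: $215,770 + $43,154 = $258,924
Minimum $248,850: $258,924 meets the minimum, no increase.

Penalty: $258,924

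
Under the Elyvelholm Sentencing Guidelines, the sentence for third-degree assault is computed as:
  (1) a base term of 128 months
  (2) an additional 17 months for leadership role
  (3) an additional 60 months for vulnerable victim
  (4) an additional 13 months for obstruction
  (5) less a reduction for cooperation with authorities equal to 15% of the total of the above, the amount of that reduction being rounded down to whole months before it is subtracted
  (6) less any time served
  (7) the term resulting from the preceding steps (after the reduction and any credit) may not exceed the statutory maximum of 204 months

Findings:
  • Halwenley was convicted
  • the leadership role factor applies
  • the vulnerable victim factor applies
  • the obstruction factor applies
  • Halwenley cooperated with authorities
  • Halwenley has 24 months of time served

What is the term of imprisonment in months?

162 months

Leadership role enhancement: +17 months
Vulnerable victim enhancement: +60 months
Obstruction enhancement: +13 months
Adjusted term: 128 months + 17 months + 60 months + 13 months = 218 months
Cooperation with authorities reduction: 15% of 218 months = 32 months (rounded down)
After reduction: 218 − 32 = 186 months
Less time served: 186 months − 24 months = 162 months
Cap at 204 months: 162 months is within the cap, no reduction.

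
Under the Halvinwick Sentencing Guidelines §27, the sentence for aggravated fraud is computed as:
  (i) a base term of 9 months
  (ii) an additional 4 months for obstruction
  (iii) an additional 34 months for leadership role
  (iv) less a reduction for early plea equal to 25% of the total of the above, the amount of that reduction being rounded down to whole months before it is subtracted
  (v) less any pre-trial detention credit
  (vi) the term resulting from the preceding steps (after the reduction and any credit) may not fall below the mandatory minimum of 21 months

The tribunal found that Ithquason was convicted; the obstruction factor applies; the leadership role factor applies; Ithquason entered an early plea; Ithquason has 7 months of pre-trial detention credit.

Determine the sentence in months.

29 months

Obstruction enhancement: +4 months
Leadership role enhancement: +34 months
Adjusted term: 9 months + 4 months + 34 months = 47 months
Early plea reduction: 25% of 47 months = 11 months (rounded down)
After reduction: 47 − 11 = 36 months
Less pre-trial detention credit: 36 months − 7 months = 29 months
Minimum 21 months: 29 months meets the minimum, no increase.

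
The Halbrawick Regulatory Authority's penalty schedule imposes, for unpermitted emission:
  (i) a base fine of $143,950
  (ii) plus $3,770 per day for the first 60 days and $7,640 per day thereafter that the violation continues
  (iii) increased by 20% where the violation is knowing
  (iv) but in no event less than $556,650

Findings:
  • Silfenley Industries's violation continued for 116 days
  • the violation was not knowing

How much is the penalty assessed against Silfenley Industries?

$797,990

First 60 days: 60 × $3,770 = $226,200
Remaining days: (116 − 60) × $7,640 = $427,840
Per-day component: $226,200 + $427,840 = $654,040
Base plus per-day: $143,950 + $654,040 = $797,990
The violation was not knowing: no 20% increase.
Minimum $556,650: $797,990 meets the minimum, no increase.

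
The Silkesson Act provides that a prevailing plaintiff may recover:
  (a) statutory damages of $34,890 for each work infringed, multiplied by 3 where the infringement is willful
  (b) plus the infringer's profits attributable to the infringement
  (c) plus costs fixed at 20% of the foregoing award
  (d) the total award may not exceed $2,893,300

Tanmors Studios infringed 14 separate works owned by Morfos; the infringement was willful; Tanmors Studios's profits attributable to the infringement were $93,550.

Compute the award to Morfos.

Statutory damages: 14 × $34,890 = $488,460
Trebled: 3 × $488,460 = $1,465,380
Combined award: $1,465,380 + $93,550 = $1,558,930
Costs: 20% of $1,558,930 = $311,786
Award plus costs: $1,558,930 + $311,786 = $1,870,716
Cap at $2,893,300: $1,870,716 is within the cap, no reduction.

$1,870,716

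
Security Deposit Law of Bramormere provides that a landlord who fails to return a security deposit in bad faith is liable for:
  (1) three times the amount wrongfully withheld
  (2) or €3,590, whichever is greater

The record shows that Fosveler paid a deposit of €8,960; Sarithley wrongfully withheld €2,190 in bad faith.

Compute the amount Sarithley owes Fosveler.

Trebled: 3 × €2,190 = €6,570
Minimum €3,590: €6,570 meets the minimum, no increase.

€6,570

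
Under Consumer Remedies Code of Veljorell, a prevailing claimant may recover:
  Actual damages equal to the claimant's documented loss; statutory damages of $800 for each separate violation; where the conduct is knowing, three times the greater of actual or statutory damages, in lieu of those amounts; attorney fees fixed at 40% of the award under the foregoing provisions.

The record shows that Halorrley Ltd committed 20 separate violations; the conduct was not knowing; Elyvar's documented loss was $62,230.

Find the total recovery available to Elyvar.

$109,522

Statutory damages: 20 × $800 = $16,000
Conduct not knowing: the in-lieu enhancement does not apply.
Actual plus statutory damages: $62,230 + $16,000 = $78,230
Attorney fees: 40% of $78,230 = $31,292
Total recovery: $78,230 + $31,292 = $109,522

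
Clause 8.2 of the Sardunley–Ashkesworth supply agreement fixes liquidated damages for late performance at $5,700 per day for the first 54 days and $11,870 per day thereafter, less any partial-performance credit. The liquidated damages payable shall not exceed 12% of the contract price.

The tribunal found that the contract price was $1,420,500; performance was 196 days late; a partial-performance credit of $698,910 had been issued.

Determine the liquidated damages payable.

$170,460

First 54 days: 54 × $5,700 = $307,800
Remaining days: (196 − 54) × $11,870 = $1,685,540
Accrued per-day damages: $307,800 + $1,685,540 = $1,993,340
Less partial-performance credit: $1,993,340 − $698,910 = $1,294,430
Cap: 12% of $1,420,500 = $170,460
Cap at $170,460: $1,294,430 exceeds the cap → $170,460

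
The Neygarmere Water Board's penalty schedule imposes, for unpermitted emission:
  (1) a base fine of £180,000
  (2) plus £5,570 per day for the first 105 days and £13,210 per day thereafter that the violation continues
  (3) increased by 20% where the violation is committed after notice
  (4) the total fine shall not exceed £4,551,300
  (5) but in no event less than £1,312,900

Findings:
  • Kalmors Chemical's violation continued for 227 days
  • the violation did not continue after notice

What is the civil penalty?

First 105 days: 105 × £5,570 = £584,850
Remaining days: (227 − 105) × £13,210 = £1,611,620
Per-day component: £584,850 + £1,611,620 = £2,196,470
Base plus per-day: £180,000 + £2,196,470 = £2,376,470
The violation did not continue after notice: no 20% increase.
Cap at £4,551,300: £2,376,470 is within the cap, no reduction.
Minimum £1,312,900: £2,376,470 meets the minimum, no increase.

£2,376,470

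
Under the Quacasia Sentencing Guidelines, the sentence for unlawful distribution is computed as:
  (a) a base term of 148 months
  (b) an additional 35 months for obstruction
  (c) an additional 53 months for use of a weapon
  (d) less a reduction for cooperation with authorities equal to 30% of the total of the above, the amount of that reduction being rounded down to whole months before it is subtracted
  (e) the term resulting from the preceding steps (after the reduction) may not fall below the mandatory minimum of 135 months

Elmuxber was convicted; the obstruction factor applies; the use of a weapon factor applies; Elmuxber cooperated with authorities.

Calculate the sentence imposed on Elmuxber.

Obstruction enhancement: +35 months
Use of a weapon enhancement: +53 months
Adjusted term: 148 months + 35 months + 53 months = 236 months
Cooperation with authorities reduction: 30% of 236 months = 70 months (rounded down)
After reduction: 236 − 70 = 166 months
Minimum 135 months: 166 months meets the minimum, no increase.

166 months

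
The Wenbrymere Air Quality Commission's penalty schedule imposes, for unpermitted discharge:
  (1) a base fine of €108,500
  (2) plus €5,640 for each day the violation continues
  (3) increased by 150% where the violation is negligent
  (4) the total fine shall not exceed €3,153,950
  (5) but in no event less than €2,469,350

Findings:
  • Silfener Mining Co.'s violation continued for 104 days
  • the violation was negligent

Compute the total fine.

Per-day component: 104 × €5,640 = €586,560
Base plus per-day: €108,500 + €586,560 = €695,060
Enhancement: 150% of €695,060 = €1,042,590
Enhanced fine: €695,060 + €1,042,590 = €1,737,650
Cap at €3,153,950: €1,737,650 is within the cap, no reduction.
Minimum €2,469,350: €1,737,650 is below the minimum → €2,469,350

€2,469,350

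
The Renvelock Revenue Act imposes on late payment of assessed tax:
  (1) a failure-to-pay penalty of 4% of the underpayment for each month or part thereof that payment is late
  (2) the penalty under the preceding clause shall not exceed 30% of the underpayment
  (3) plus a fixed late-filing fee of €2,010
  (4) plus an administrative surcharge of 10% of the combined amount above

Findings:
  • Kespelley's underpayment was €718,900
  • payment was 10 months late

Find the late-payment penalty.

Accrued rate: 4% × 10 = 40%, capped at 30% → 30%
Failure-to-pay penalty: 30% of €718,900 = €215,670
Penalty before surcharge: €215,670 + €2,010 = €217,680
Administrative surcharge: 10% of €217,680 = €21,768
Total penalty: €217,680 + €21,768 = €239,448

€239,448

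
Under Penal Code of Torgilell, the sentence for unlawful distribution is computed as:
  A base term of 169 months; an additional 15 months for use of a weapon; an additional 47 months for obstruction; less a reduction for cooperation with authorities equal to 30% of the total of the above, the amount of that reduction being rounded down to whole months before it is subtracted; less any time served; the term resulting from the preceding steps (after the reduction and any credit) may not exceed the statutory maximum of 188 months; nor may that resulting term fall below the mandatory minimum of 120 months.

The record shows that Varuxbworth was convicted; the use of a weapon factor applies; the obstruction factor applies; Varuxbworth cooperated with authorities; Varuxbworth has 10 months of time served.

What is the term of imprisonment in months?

152 months

Use of a weapon enhancement: +15 months
Obstruction enhancement: +47 months
Adjusted term: 169 months + 15 months + 47 months = 231 months
Cooperation with authorities reduction: 30% of 231 months = 69 months (rounded down)
After reduction: 231 − 69 = 162 months
Less time served: 162 months − 10 months = 152 months
Cap at 188 months: 152 months is within the cap, no reduction.
Minimum 120 months: 152 months meets the minimum, no increase.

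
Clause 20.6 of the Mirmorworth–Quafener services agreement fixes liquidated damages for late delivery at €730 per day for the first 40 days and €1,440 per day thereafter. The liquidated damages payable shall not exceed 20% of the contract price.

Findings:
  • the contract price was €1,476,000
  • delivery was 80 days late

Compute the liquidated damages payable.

€86,800

First 40 days: 40 × €730 = €29,200
Remaining days: (80 − 40) × €1,440 = €57,600
Accrued per-day damages: €29,200 + €57,600 = €86,800
Cap: 20% of €1,476,000 = €295,200
Cap at €295,200: €86,800 is within the cap, no reduction.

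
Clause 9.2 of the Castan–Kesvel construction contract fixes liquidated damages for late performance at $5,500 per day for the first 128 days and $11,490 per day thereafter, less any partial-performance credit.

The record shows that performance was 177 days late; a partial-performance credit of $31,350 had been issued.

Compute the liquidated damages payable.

Liquidated damages: $1,235,660

First 128 days: 128 × $5,500 = $704,000
Remaining days: (177 − 128) × $11,490 = $563,010
Accrued per-day damages: $704,000 + $563,010 = $1,267,010
Less partial-performance credit: $1,267,010 − $31,350 = $1,235,660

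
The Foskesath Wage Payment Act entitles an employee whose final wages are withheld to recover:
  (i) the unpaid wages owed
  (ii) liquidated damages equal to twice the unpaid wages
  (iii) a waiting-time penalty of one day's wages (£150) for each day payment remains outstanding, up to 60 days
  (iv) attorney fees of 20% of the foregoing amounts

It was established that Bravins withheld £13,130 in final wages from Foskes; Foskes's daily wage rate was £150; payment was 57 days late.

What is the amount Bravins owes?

£57,528

Doubled: 2 × £13,130 = £26,260
Penalty days: min(57, 60) = 57
Waiting-time penalty: 57 × £150 = £8,550
Subtotal: £13,130 + £26,260 + £8,550 = £47,940
Attorney fees: 20% of £47,940 = £9,588
Total award: £47,940 + £9,588 = £57,528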